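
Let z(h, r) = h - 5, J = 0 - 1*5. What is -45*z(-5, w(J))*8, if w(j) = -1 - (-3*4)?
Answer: 3600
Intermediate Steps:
J = -5 (J = 0 - 5 = -5)
w(j) = 11 (w(j) = -1 - (-12) = -1 - 1*(-12) = -1 + 12 = 11)
z(h, r) = -5 + h
-45*z(-5, w(J))*8 = -45*(-5 - 5)*8 = -45*(-10)*8 = 450*8 = 3600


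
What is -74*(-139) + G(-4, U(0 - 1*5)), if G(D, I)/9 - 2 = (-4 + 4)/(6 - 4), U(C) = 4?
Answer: 10304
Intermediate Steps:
G(D, I) = 18 (G(D, I) = 18 + 9*((-4 + 4)/(6 - 4)) = 18 + 9*(0/2) = 18 + 9*(0*(½)) = 18 + 9*0 = 18 + 0 = 18)
-74*(-139) + G(-4, U(0 - 1*5)) = -74*(-139) + 18 = 10286 + 18 = 10304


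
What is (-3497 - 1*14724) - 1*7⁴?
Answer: -20622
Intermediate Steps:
(-3497 - 1*14724) - 1*7⁴ = (-3497 - 14724) - 1*2401 = -18221 - 2401 = -20622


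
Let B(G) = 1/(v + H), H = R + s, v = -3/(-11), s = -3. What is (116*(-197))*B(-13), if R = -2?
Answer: 62843/13 ≈ 4834.1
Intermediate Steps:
v = 3/11 (v = -3*(-1/11) = 3/11 ≈ 0.27273)
H = -5 (H = -2 - 3 = -5)
B(G) = -11/52 (B(G) = 1/(3/11 - 5) = 1/(-52/11) = -11/52)
(116*(-197))*B(-13) = (116*(-197))*(-11/52) = -22852*(-11/52) = 62843/13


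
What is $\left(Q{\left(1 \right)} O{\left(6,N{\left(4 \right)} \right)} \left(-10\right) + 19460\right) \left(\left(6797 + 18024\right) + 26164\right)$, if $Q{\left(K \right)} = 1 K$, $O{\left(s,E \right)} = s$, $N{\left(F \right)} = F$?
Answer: $989109000$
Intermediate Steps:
$Q{\left(K \right)} = K$
$\left(Q{\left(1 \right)} O{\left(6,N{\left(4 \right)} \right)} \left(-10\right) + 19460\right) \left(\left(6797 + 18024\right) + 26164\right) = \left(1 \cdot 6 \left(-10\right) + 19460\right) \left(\left(6797 + 18024\right) + 26164\right) = \left(6 \left(-10\right) + 19460\right) \left(24821 + 26164\right) = \left(-60 + 19460\right) 50985 = 19400 \cdot 50985 = 989109000$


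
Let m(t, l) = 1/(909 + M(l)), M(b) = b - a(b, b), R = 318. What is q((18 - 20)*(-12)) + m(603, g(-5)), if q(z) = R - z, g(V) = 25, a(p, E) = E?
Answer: 267247/909 ≈ 294.00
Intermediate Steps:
M(b) = 0 (M(b) = b - b = 0)
m(t, l) = 1/909 (m(t, l) = 1/(909 + 0) = 1/909)
q(z) = 318 - z
q((18 - 20)*(-12)) + m(603, g(-5)) = (318 - (18 - 20)*(-12)) + 1/909 = (318 - (-2)*(-12)) + 1/909 = (318 - 1*24) + 1/909 = (318 - 24) + 1/909 = 294 + 1/909 = 267247/909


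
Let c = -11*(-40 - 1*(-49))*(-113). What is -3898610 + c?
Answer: -3887423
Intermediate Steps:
c = 11187 (c = -11*(-40 + 49)*(-113) = -11*9*(-113) = -99*(-113) = 11187)
-3898610 + c = -3898610 + 11187 = -3887423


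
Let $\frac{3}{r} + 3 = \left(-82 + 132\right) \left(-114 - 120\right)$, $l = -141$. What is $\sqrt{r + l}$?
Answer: $\frac{i \sqrt{2145713842}}{3901} \approx 11.874 i$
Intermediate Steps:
$r = - \frac{1}{3901}$ ($r = \frac{3}{-3 + \left(-82 + 132\right) \left(-114 - 120\right)} = \frac{3}{-3 + 50 \left(-234\right)} = \frac{3}{-3 - 11700} = \frac{3}{-11703} = 3 \left(- \frac{1}{11703}\right) = - \frac{1}{3901} \approx -0.00025634$)
$\sqrt{r + l} = \sqrt{- \frac{1}{3901} - 141} = \sqrt{- \frac{550042}{3901}} = \frac{i \sqrt{2145713842}}{3901}$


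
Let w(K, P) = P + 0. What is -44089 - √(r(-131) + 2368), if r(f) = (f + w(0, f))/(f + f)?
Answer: -44089 - √2369 ≈ -44138.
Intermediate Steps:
w(K, P) = P
r(f) = 1 (r(f) = (f + f)/(f + f) = (2*f)/((2*f)) = (2*f)*(1/(2*f)) = 1)
-44089 - √(r(-131) + 2368) = -44089 - √(1 + 2368) = -44089 - √2369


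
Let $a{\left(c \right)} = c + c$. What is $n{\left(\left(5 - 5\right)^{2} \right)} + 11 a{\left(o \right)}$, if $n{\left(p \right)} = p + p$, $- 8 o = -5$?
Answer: $\frac{55}{4} \approx 13.75$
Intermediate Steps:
$o = \frac{5}{8}$ ($o = \left(- \frac{1}{8}\right) \left(-5\right) = \frac{5}{8} \approx 0.625$)
$a{\left(c \right)} = 2 c$
$n{\left(p \right)} = 2 p$
$n{\left(\left(5 - 5\right)^{2} \right)} + 11 a{\left(o \right)} = 2 \left(5 - 5\right)^{2} + 11 \cdot 2 \cdot \frac{5}{8} = 2 \cdot 0^{2} + 11 \cdot \frac{5}{4} = 2 \cdot 0 + \frac{55}{4} = 0 + \frac{55}{4} = \frac{55}{4}$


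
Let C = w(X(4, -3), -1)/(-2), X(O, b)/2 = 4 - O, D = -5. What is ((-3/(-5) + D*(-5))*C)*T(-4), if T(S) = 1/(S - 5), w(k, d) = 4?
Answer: 256/45 ≈ 5.6889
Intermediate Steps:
X(O, b) = 8 - 2*O (X(O, b) = 2*(4 - O) = 8 - 2*O)
T(S) = 1/(-5 + S)
C = -2 (C = 4/(-2) = 4*(-1/2) = -2)
((-3/(-5) + D*(-5))*C)*T(-4) = ((-3/(-5) - 5*(-5))*(-2))/(-5 - 4) = ((-3*(-1/5) + 25)*(-2))/(-9) = ((3/5 + 25)*(-2))*(-1/9) = ((128/5)*(-2))*(-1/9) = -256/5*(-1/9) = 256/45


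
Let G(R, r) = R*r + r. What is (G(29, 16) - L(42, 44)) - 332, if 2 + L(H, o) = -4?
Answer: 154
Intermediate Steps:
G(R, r) = r + R*r
L(H, o) = -6 (L(H, o) = -2 - 4 = -6)
(G(29, 16) - L(42, 44)) - 332 = (16*(1 + 29) - 1*(-6)) - 332 = (16*30 + 6) - 332 = (480 + 6) - 332 = 486 - 332 = 154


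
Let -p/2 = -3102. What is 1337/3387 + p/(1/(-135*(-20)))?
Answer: 56734960937/3387 ≈ 1.6751e+7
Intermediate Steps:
p = 6204 (p = -2*(-3102) = 6204)
1337/3387 + p/(1/(-135*(-20))) = 1337/3387 + 6204/(1/(-135*(-20))) = 1337*(1/3387) + 6204/(1/2700) = 1337/3387 + 6204/(1/2700) = 1337/3387 + 6204*2700 = 1337/3387 + 16750800 = 56734960937/3387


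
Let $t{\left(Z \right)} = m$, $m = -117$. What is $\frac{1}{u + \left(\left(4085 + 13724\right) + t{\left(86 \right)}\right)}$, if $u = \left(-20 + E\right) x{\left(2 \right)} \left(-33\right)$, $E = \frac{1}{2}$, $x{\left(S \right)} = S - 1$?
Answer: $\frac{2}{36671} \approx 5.4539 \cdot 10^{-5}$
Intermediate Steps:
$t{\left(Z \right)} = -117$
$x{\left(S \right)} = -1 + S$
$E = \frac{1}{2} \approx 0.5$
$u = \frac{1287}{2}$ ($u = \left(-20 + \frac{1}{2}\right) \left(-1 + 2\right) \left(-33\right) = \left(- \frac{39}{2}\right) 1 \left(-33\right) = \left(- \frac{39}{2}\right) \left(-33\right) = \frac{1287}{2} \approx 643.5$)
$\frac{1}{u + \left(\left(4085 + 13724\right) + t{\left(86 \right)}\right)} = \frac{1}{\frac{1287}{2} + \left(\left(4085 + 13724\right) - 117\right)} = \frac{1}{\frac{1287}{2} + \left(17809 - 117\right)} = \frac{1}{\frac{1287}{2} + 17692} = \frac{1}{\frac{36671}{2}} = \frac{2}{36671}$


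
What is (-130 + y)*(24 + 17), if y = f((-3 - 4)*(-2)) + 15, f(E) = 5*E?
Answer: -1845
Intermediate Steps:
y = 85 (y = 5*((-3 - 4)*(-2)) + 15 = 5*(-7*(-2)) + 15 = 5*14 + 15 = 70 + 15 = 85)
(-130 + y)*(24 + 17) = (-130 + 85)*(24 + 17) = -45*41 = -1845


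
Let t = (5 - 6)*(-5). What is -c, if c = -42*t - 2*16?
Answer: 242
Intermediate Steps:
t = 5 (t = -1*(-5) = 5)
c = -242 (c = -42*5 - 2*16 = -210 - 32 = -242)
-c = -1*(-242) = 242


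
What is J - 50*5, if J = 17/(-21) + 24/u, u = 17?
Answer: -89035/357 ≈ -249.40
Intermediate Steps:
J = 215/357 (J = 17/(-21) + 24/17 = 17*(-1/21) + 24*(1/17) = -17/21 + 24/17 = 215/357 ≈ 0.60224)
J - 50*5 = 215/357 - 50*5 = 215/357 - 250 = -89035/357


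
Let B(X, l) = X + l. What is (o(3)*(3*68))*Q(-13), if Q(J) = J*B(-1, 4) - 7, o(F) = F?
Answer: -28152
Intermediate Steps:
Q(J) = -7 + 3*J (Q(J) = J*(-1 + 4) - 7 = J*3 - 7 = 3*J - 7 = -7 + 3*J)
(o(3)*(3*68))*Q(-13) = (3*(3*68))*(-7 + 3*(-13)) = (3*204)*(-7 - 39) = 612*(-46) = -28152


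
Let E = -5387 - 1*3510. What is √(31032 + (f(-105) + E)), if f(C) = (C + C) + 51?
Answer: 2*√5494 ≈ 148.24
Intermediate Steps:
E = -8897 (E = -5387 - 3510 = -8897)
f(C) = 51 + 2*C (f(C) = 2*C + 51 = 51 + 2*C)
√(31032 + (f(-105) + E)) = √(31032 + ((51 + 2*(-105)) - 8897)) = √(31032 + ((51 - 210) - 8897)) = √(31032 + (-159 - 8897)) = √(31032 - 9056) = √21976 = 2*√5494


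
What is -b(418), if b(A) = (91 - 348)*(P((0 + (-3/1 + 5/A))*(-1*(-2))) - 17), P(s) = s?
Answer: -1234114/209 ≈ -5904.9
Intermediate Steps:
b(A) = 5911 - 2570/A (b(A) = (91 - 348)*((0 + (-3/1 + 5/A))*(-1*(-2)) - 17) = -257*((0 + (-3*1 + 5/A))*2 - 17) = -257*((0 + (-3 + 5/A))*2 - 17) = -257*((-3 + 5/A)*2 - 17) = -257*((-6 + 10/A) - 17) = -257*(-23 + 10/A) = 5911 - 2570/A)
-b(418) = -(5911 - 2570/418) = -(5911 - 2570*1/418) = -(5911 - 1285/209) = -1*1234114/209 = -1234114/209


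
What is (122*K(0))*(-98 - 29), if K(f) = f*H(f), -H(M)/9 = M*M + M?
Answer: 0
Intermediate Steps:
H(M) = -9*M - 9*M**2 (H(M) = -9*(M*M + M) = -9*(M**2 + M) = -9*(M + M**2) = -9*M - 9*M**2)
K(f) = -9*f**2*(1 + f) (K(f) = f*(-9*f*(1 + f)) = -9*f**2*(1 + f))
(122*K(0))*(-98 - 29) = (122*(9*0**2*(-1 - 1*0)))*(-98 - 29) = (122*(9*0*(-1 + 0)))*(-127) = (122*(9*0*(-1)))*(-127) = (122*0)*(-127) = 0*(-127) = 0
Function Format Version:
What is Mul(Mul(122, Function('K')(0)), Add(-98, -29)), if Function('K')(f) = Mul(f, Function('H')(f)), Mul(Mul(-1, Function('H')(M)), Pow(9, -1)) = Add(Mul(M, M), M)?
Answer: 0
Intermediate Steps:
Function('H')(M) = Add(Mul(-9, M), Mul(-9, Pow(M, 2))) (Function('H')(M) = Mul(-9, Add(Mul(M, M), M)) = Mul(-9, Add(Pow(M, 2), M)) = Mul(-9, Add(M, Pow(M, 2))) = Add(Mul(-9, M), Mul(-9, Pow(M, 2))))
Function('K')(f) = Mul(-9, Pow(f, 2), Add(1, f)) (Function('K')(f) = Mul(f, Mul(-9, f, Add(1, f))) = Mul(-9, Pow(f, 2), Add(1, f)))
Mul(Mul(122, Function('K')(0)), Add(-98, -29)) = Mul(Mul(122, Mul(9, Pow(0, 2), Add(-1, Mul(-1, 0)))), Add(-98, -29)) = Mul(Mul(122, Mul(9, 0, Add(-1, 0))), -127) = Mul(Mul(122, Mul(9, 0, -1)), -127) = Mul(Mul(122, 0), -127) = Mul(0, -127) = 0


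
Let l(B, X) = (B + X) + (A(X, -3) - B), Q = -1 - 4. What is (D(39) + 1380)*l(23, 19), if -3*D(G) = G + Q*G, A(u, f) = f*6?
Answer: 1432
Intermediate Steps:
A(u, f) = 6*f
Q = -5
D(G) = 4*G/3 (D(G) = -(G - 5*G)/3 = -(-4)*G/3 = 4*G/3)
l(B, X) = -18 + X (l(B, X) = (B + X) + (6*(-3) - B) = (B + X) + (-18 - B) = -18 + X)
(D(39) + 1380)*l(23, 19) = ((4/3)*39 + 1380)*(-18 + 19) = (52 + 1380)*1 = 1432*1 = 1432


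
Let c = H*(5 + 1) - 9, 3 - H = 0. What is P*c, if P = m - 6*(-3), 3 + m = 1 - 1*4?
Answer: 108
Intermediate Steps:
H = 3 (H = 3 - 1*0 = 3 + 0 = 3)
m = -6 (m = -3 + (1 - 1*4) = -3 + (1 - 4) = -3 - 3 = -6)
P = 12 (P = -6 - 6*(-3) = -6 + 18 = 12)
c = 9 (c = 3*(5 + 1) - 9 = 3*6 - 9 = 18 - 9 = 9)
P*c = 12*9 = 108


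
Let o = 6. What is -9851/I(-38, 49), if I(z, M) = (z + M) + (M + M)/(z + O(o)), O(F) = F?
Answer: -157616/127 ≈ -1241.1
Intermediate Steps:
I(z, M) = M + z + 2*M/(6 + z) (I(z, M) = (z + M) + (M + M)/(z + 6) = (M + z) + (2*M)/(6 + z) = (M + z) + 2*M/(6 + z) = M + z + 2*M/(6 + z))
-9851/I(-38, 49) = -9851*(6 - 38)/((-38)**2 + 6*(-38) + 8*49 + 49*(-38)) = -9851*(-32/(1444 - 228 + 392 - 1862)) = -9851/((-1/32*(-254))) = -9851/127/16 = -9851*16/127 = -157616/127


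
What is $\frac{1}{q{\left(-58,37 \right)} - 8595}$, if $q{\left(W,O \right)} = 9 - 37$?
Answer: $- \frac{1}{8623} \approx -0.00011597$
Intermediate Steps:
$q{\left(W,O \right)} = -28$ ($q{\left(W,O \right)} = 9 - 37 = -28$)
$\frac{1}{q{\left(-58,37 \right)} - 8595} = \frac{1}{-28 - 8595} = \frac{1}{-8623} = - \frac{1}{8623}$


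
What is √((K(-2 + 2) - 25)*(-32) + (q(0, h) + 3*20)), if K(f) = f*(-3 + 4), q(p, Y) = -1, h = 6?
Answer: √859 ≈ 29.309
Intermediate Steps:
K(f) = f (K(f) = f*1 = f)
√((K(-2 + 2) - 25)*(-32) + (q(0, h) + 3*20)) = √(((-2 + 2) - 25)*(-32) + (-1 + 3*20)) = √((0 - 25)*(-32) + (-1 + 60)) = √(-25*(-32) + 59) = √(800 + 59) = √859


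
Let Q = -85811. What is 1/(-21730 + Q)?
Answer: -1/107541 ≈ -9.2988e-6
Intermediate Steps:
1/(-21730 + Q) = 1/(-21730 - 85811) = 1/(-107541) = -1/107541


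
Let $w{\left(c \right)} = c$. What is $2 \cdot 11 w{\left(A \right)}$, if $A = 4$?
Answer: $88$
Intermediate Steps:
$2 \cdot 11 w{\left(A \right)} = 2 \cdot 11 \cdot 4 = 22 \cdot 4 = 88$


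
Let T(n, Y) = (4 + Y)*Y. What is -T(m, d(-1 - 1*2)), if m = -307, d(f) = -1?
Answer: 3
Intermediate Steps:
T(n, Y) = Y*(4 + Y)
-T(m, d(-1 - 1*2)) = -(-1)*(4 - 1) = -(-1)*3 = -1*(-3) = 3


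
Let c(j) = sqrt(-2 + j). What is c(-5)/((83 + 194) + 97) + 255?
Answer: 255 + I*sqrt(7)/374 ≈ 255.0 + 0.0070742*I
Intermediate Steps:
c(-5)/((83 + 194) + 97) + 255 = sqrt(-2 - 5)/((83 + 194) + 97) + 255 = sqrt(-7)/(277 + 97) + 255 = (I*sqrt(7))/374 + 255 = (I*sqrt(7))*(1/374) + 255 = I*sqrt(7)/374 + 255 = 255 + I*sqrt(7)/374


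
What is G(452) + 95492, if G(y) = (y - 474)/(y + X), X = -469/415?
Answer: 17867594482/187111 ≈ 95492.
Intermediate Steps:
X = -469/415 (X = -469*1/415 = -469/415 ≈ -1.1301)
G(y) = (-474 + y)/(-469/415 + y) (G(y) = (y - 474)/(y - 469/415) = (-474 + y)/(-469/415 + y))
G(452) + 95492 = 415*(-474 + 452)/(-469 + 415*452) + 95492 = 415*(-22)/(-469 + 187580) + 95492 = 415*(-22)/187111 + 95492 = 415*(1/187111)*(-22) + 95492 = -9130/187111 + 95492 = 17867594482/187111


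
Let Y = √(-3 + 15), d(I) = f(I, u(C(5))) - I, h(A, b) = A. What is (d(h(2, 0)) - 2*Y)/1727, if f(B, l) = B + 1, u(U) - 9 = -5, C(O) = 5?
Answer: 1/1727 - 4*√3/1727 ≈ -0.0034327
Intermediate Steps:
u(U) = 4 (u(U) = 9 - 5 = 4)
f(B, l) = 1 + B
d(I) = 1 (d(I) = (1 + I) - I = 1)
Y = 2*√3 (Y = √12 = 2*√3 ≈ 3.4641)
(d(h(2, 0)) - 2*Y)/1727 = (1 - 4*√3)/1727 = (1 - 4*√3)*(1/1727) = 1/1727 - 4*√3/1727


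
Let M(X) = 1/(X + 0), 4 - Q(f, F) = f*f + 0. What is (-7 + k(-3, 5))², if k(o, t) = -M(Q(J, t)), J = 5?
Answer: 21316/441 ≈ 48.336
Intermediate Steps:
Q(f, F) = 4 - f² (Q(f, F) = 4 - (f*f + 0) = 4 - (f² + 0) = 4 - f²)
M(X) = 1/X
k(o, t) = 1/21 (k(o, t) = -1/(4 - 1*5²) = -1/(4 - 1*25) = -1/(4 - 25) = -1/(-21) = -1*(-1/21) = 1/21)
(-7 + k(-3, 5))² = (-7 + 1/21)² = (-146/21)² = 21316/441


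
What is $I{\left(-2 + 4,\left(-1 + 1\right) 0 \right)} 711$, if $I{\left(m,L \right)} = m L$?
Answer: $0$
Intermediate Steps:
$I{\left(m,L \right)} = L m$
$I{\left(-2 + 4,\left(-1 + 1\right) 0 \right)} 711 = \left(-1 + 1\right) 0 \left(-2 + 4\right) 711 = 0 \cdot 0 \cdot 2 \cdot 711 = 0 \cdot 2 \cdot 711 = 0 \cdot 711 = 0$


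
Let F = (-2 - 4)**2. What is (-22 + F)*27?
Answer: 378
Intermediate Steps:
F = 36 (F = (-6)**2 = 36)
(-22 + F)*27 = (-22 + 36)*27 = 14*27 = 378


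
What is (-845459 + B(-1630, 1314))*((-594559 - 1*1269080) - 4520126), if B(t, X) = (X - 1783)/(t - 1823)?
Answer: 18636568568049370/3453 ≈ 5.3972e+12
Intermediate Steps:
B(t, X) = (-1783 + X)/(-1823 + t)
(-845459 + B(-1630, 1314))*((-594559 - 1*1269080) - 4520126) = (-845459 + (-1783 + 1314)/(-1823 - 1630))*((-594559 - 1*1269080) - 4520126) = (-845459 - 469/(-3453))*((-594559 - 1269080) - 4520126) = (-845459 - 1/3453*(-469))*(-1863639 - 4520126) = (-845459 + 469/3453)*(-6383765) = -2919369458/3453*(-6383765) = 18636568568049370/3453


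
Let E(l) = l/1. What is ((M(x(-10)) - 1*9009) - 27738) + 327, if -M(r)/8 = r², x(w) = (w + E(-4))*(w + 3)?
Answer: -113252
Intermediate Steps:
E(l) = l (E(l) = l*1 = l)
x(w) = (-4 + w)*(3 + w) (x(w) = (w - 4)*(w + 3) = (-4 + w)*(3 + w))
M(r) = -8*r²
((M(x(-10)) - 1*9009) - 27738) + 327 = ((-8*(-12 + (-10)² - 1*(-10))² - 1*9009) - 27738) + 327 = ((-8*(-12 + 100 + 10)² - 9009) - 27738) + 327 = ((-8*98² - 9009) - 27738) + 327 = ((-8*9604 - 9009) - 27738) + 327 = ((-76832 - 9009) - 27738) + 327 = (-85841 - 27738) + 327 = -113579 + 327 = -113252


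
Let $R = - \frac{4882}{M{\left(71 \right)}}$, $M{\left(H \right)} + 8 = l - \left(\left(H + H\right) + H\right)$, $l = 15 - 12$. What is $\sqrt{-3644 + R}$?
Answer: $\frac{i \sqrt{43028295}}{109} \approx 60.18 i$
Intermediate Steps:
$l = 3$
$M{\left(H \right)} = -5 - 3 H$ ($M{\left(H \right)} = -8 - \left(-3 + 3 H\right) = -5 - 3 H$)
$R = \frac{2441}{109}$ ($R = - \frac{4882}{-5 - 213} = - \frac{4882}{-218} = \left(-4882\right) \left(- \frac{1}{218}\right) = \frac{2441}{109} \approx 22.395$)
$\sqrt{-3644 + R} = \sqrt{-3644 + \frac{2441}{109}} = \sqrt{- \frac{394755}{109}} = \frac{i \sqrt{43028295}}{109}$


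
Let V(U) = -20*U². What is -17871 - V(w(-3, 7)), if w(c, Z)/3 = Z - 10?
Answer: -16251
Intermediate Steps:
w(c, Z) = -30 + 3*Z (w(c, Z) = 3*(Z - 10) = 3*(-10 + Z) = -30 + 3*Z)
-17871 - V(w(-3, 7)) = -17871 - (-20)*(-30 + 3*7)² = -17871 - (-20)*(-30 + 21)² = -17871 - (-20)*(-9)² = -17871 - (-20)*81 = -17871 - 1*(-1620) = -17871 + 1620 = -16251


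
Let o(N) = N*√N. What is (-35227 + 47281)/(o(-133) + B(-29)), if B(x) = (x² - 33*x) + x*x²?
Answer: -7166103/13492261 + 42189*I*√133/13492261 ≈ -0.53113 + 0.036061*I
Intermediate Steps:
o(N) = N^(3/2)
B(x) = x² + x³ - 33*x (B(x) = (x² - 33*x) + x³ = x² + x³ - 33*x)
(-35227 + 47281)/(o(-133) + B(-29)) = (-35227 + 47281)/((-133)^(3/2) - 29*(-33 - 29 + (-29)²)) = 12054/(-133*I*√133 - 29*(-33 - 29 + 841)) = 12054/(-133*I*√133 - 29*779) = 12054/(-133*I*√133 - 22591) = 12054/(-22591 - 133*I*√133)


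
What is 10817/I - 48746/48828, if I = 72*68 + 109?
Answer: 10930721/9399390 ≈ 1.1629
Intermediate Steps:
I = 5005 (I = 4896 + 109 = 5005)
10817/I - 48746/48828 = 10817/5005 - 48746/48828 = 10817*(1/5005) - 48746*1/48828 = 10817/5005 - 24373/24414 = 10930721/9399390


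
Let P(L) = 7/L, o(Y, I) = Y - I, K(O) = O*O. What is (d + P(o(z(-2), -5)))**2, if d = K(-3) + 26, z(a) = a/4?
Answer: 108241/81 ≈ 1336.3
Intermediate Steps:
K(O) = O**2
z(a) = a/4 (z(a) = a*(1/4) = a/4)
d = 35 (d = (-3)**2 + 26 = 9 + 26 = 35)
(d + P(o(z(-2), -5)))**2 = (35 + 7/((1/4)*(-2) - 1*(-5)))**2 = (35 + 7/(-1/2 + 5))**2 = (35 + 7/(9/2))**2 = (35 + 7*(2/9))**2 = (35 + 14/9)**2 = (329/9)**2 = 108241/81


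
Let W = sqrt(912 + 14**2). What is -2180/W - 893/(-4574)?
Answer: 893/4574 - 1090*sqrt(277)/277 ≈ -65.297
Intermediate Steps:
W = 2*sqrt(277) (W = sqrt(912 + 196) = sqrt(1108) = 2*sqrt(277) ≈ 33.287)
-2180/W - 893/(-4574) = -2180*sqrt(277)/554 - 893/(-4574) = -1090*sqrt(277)/277 - 893*(-1/4574) = -1090*sqrt(277)/277 + 893/4574 = 893/4574 - 1090*sqrt(277)/277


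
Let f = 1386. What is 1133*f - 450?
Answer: 1569888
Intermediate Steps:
1133*f - 450 = 1133*1386 - 450 = 1570338 - 450 = 1569888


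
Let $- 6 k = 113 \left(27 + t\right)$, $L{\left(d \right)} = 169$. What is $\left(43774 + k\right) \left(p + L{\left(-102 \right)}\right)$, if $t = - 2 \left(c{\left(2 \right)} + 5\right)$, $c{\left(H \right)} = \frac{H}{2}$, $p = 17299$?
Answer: $759709522$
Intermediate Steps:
$c{\left(H \right)} = \frac{H}{2}$ ($c{\left(H \right)} = H \frac{1}{2} = \frac{H}{2}$)
$t = -12$ ($t = - 2 \left(\frac{1}{2} \cdot 2 + 5\right) = - 2 \left(1 + 5\right) = \left(-2\right) 6 = -12$)
$k = - \frac{565}{2}$ ($k = - \frac{113 \left(27 - 12\right)}{6} = - \frac{113 \cdot 15}{6} = \left(- \frac{1}{6}\right) 1695 = - \frac{565}{2} \approx -282.5$)
$\left(43774 + k\right) \left(p + L{\left(-102 \right)}\right) = \left(43774 - \frac{565}{2}\right) \left(17299 + 169\right) = \frac{86983}{2} \cdot 17468 = 759709522$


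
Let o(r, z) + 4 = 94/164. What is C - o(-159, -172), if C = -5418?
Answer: -443995/82 ≈ -5414.6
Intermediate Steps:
o(r, z) = -281/82 (o(r, z) = -4 + 94/164 = -4 + 94*(1/164) = -4 + 47/82 = -281/82)
C - o(-159, -172) = -5418 - 1*(-281/82) = -5418 + 281/82 = -443995/82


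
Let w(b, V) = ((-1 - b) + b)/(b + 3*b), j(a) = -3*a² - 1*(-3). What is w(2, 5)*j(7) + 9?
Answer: 27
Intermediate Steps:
j(a) = 3 - 3*a² (j(a) = -3*a² + 3 = 3 - 3*a²)
w(b, V) = -1/(4*b)
w(2, 5)*j(7) + 9 = (-¼/2)*(3 - 3*7²) + 9 = (-¼*½)*(3 - 3*49) + 9 = -(3 - 147)/8 + 9 = -⅛*(-144) + 9 = 18 + 9 = 27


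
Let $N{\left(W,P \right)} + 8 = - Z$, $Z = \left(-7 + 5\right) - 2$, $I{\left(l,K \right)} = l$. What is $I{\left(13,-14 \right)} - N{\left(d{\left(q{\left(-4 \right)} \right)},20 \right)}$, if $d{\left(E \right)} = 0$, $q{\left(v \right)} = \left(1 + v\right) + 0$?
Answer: $17$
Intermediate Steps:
$q{\left(v \right)} = 1 + v$
$Z = -4$ ($Z = -2 - 2 = -4$)
$N{\left(W,P \right)} = -4$ ($N{\left(W,P \right)} = -8 - -4 = -8 + 4 = -4$)
$I{\left(13,-14 \right)} - N{\left(d{\left(q{\left(-4 \right)} \right)},20 \right)} = 13 - -4 = 13 + 4 = 17$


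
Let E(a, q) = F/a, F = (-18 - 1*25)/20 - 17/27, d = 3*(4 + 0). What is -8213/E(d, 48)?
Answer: 53220240/1501 ≈ 35457.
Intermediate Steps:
d = 12 (d = 3*4 = 12)
F = -1501/540 (F = (-18 - 25)*(1/20) - 17*1/27 = -43*1/20 - 17/27 = -43/20 - 17/27 = -1501/540 ≈ -2.7796)
E(a, q) = -1501/(540*a)
-8213/E(d, 48) = -8213/((-1501/540/12)) = -8213/((-1501/540*1/12)) = -8213/(-1501/6480) = -8213*(-6480/1501) = 53220240/1501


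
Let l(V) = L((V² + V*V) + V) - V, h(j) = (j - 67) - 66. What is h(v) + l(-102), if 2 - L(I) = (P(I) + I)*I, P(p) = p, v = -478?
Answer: -857477379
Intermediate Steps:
L(I) = 2 - 2*I² (L(I) = 2 - (I + I)*I = 2 - 2*I*I = 2 - 2*I²)
h(j) = -133 + j (h(j) = (-67 + j) - 66 = -133 + j)
l(V) = 2 - V - 2*(V + 2*V²)² (l(V) = (2 - 2*((V² + V*V) + V)²) - V = (2 - 2*((V² + V²) + V)²) - V = (2 - 2*(2*V² + V)²) - V = (2 - 2*(V + 2*V²)²) - V = 2 - V - 2*(V + 2*V²)²)
h(v) + l(-102) = (-133 - 478) + (2 - 1*(-102) - 2*(-102)²*(1 + 2*(-102))²) = -611 + (2 + 102 - 2*10404*(1 - 204)²) = -611 + (2 + 102 - 2*10404*(-203)²) = -611 + (2 + 102 - 2*10404*41209) = -611 + (2 + 102 - 857476872) = -611 - 857476768 = -857477379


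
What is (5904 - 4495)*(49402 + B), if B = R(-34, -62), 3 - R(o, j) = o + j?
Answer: 69746909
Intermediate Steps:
R(o, j) = 3 - j - o (R(o, j) = 3 - (o + j) = 3 - (j + o) = 3 + (-j - o) = 3 - j - o)
B = 99 (B = 3 - 1*(-62) - 1*(-34) = 3 + 62 + 34 = 99)
(5904 - 4495)*(49402 + B) = (5904 - 4495)*(49402 + 99) = 1409*49501 = 69746909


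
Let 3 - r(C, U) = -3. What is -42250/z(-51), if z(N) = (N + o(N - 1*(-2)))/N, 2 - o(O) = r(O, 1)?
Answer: -430950/11 ≈ -39177.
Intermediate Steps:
r(C, U) = 6 (r(C, U) = 3 - 1*(-3) = 3 + 3 = 6)
o(O) = -4 (o(O) = 2 - 1*6 = 2 - 6 = -4)
z(N) = (-4 + N)/N (z(N) = (N - 4)/N = (-4 + N)/N)
-42250/z(-51) = -42250*(-51/(-4 - 51)) = -42250/((-1/51*(-55))) = -42250/55/51 = -42250*51/55 = -430950/11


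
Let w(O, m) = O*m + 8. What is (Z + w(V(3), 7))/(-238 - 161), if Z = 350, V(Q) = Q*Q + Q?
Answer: -442/399 ≈ -1.1078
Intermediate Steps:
V(Q) = Q + Q² (V(Q) = Q² + Q = Q + Q²)
w(O, m) = 8 + O*m
(Z + w(V(3), 7))/(-238 - 161) = (350 + (8 + (3*(1 + 3))*7))/(-238 - 161) = (350 + (8 + (3*4)*7))/(-399) = (350 + (8 + 12*7))*(-1/399) = (350 + (8 + 84))*(-1/399) = (350 + 92)*(-1/399) = 442*(-1/399) = -442/399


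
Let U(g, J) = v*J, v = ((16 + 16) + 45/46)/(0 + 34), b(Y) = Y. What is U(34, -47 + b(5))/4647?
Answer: -10619/1211318 ≈ -0.0087665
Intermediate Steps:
v = 1517/1564 (v = (32 + 45*(1/46))/34 = (32 + 45/46)*(1/34) = (1517/46)*(1/34) = 1517/1564 ≈ 0.96995)
U(g, J) = 1517*J/1564
U(34, -47 + b(5))/4647 = (1517*(-47 + 5)/1564)/4647 = ((1517/1564)*(-42))*(1/4647) = -31857/782*1/4647 = -10619/1211318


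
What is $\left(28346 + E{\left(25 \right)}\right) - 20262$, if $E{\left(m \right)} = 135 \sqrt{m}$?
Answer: $8759$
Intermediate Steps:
$\left(28346 + E{\left(25 \right)}\right) - 20262 = \left(28346 + 135 \sqrt{25}\right) - 20262 = \left(28346 + 135 \cdot 5\right) - 20262 = \left(28346 + 675\right) - 20262 = 29021 - 20262 = 8759$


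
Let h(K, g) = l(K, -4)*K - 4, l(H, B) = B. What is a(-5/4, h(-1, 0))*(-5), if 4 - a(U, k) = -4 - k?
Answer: -40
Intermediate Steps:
h(K, g) = -4 - 4*K (h(K, g) = -4*K - 4 = -4 - 4*K)
a(U, k) = 8 + k (a(U, k) = 4 - (-4 - k) = 4 + (4 + k) = 8 + k)
a(-5/4, h(-1, 0))*(-5) = (8 + (-4 - 4*(-1)))*(-5) = (8 + (-4 + 4))*(-5) = (8 + 0)*(-5) = 8*(-5) = -40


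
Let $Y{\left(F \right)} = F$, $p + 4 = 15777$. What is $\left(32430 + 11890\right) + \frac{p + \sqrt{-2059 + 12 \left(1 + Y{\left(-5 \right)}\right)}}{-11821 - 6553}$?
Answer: $\frac{814319907}{18374} - \frac{7 i \sqrt{43}}{18374} \approx 44319.0 - 0.0024982 i$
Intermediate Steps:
$p = 15773$ ($p = -4 + 15777 = 15773$)
$\left(32430 + 11890\right) + \frac{p + \sqrt{-2059 + 12 \left(1 + Y{\left(-5 \right)}\right)}}{-11821 - 6553} = \left(32430 + 11890\right) + \frac{15773 + \sqrt{-2059 + 12 \left(1 - 5\right)}}{-11821 - 6553} = 44320 + \frac{15773 + \sqrt{-2059 + 12 \left(-4\right)}}{-18374} = 44320 + \left(15773 + \sqrt{-2059 - 48}\right) \left(- \frac{1}{18374}\right) = 44320 + \left(15773 + \sqrt{-2107}\right) \left(- \frac{1}{18374}\right) = 44320 + \left(15773 + 7 i \sqrt{43}\right) \left(- \frac{1}{18374}\right) = 44320 - \left(\frac{15773}{18374} + \frac{7 i \sqrt{43}}{18374}\right) = \frac{814319907}{18374} - \frac{7 i \sqrt{43}}{18374}$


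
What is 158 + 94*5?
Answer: 628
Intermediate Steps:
158 + 94*5 = 158 + 470 = 628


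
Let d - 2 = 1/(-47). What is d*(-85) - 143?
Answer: -14626/47 ≈ -311.19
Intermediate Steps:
d = 93/47 (d = 2 + 1/(-47) = 2 - 1/47 = 93/47 ≈ 1.9787)
d*(-85) - 143 = (93/47)*(-85) - 143 = -7905/47 - 143 = -14626/47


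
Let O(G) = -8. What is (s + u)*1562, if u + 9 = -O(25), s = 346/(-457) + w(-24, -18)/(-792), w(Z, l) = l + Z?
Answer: -7298587/2742 ≈ -2661.8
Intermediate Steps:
w(Z, l) = Z + l
s = -42473/60324 (s = 346/(-457) + (-24 - 18)/(-792) = 346*(-1/457) - 42*(-1/792) = -346/457 + 7/132 = -42473/60324 ≈ -0.70408)
u = -1 (u = -9 - 1*(-8) = -9 + 8 = -1)
(s + u)*1562 = (-42473/60324 - 1)*1562 = -102797/60324*1562 = -7298587/2742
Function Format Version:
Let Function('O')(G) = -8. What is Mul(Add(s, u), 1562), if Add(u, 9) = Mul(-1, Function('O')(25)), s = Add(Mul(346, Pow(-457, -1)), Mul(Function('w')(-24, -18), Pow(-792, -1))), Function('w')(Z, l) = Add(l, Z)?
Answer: Rational(-7298587, 2742) ≈ -2661.8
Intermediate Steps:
Function('w')(Z, l) = Add(Z, l)
s = Rational(-42473, 60324) (s = Add(Mul(346, Pow(-457, -1)), Mul(Add(-24, -18), Pow(-792, -1))) = Add(Mul(346, Rational(-1, 457)), Mul(-42, Rational(-1, 792))) = Add(Rational(-346, 457), Rational(7, 132)) = Rational(-42473, 60324) ≈ -0.70408)
u = -1 (u = Add(-9, Mul(-1, -8)) = Add(-9, 8) = -1)
Mul(Add(s, u), 1562) = Mul(Add(Rational(-42473, 60324), -1), 1562) = Mul(Rational(-102797, 60324), 1562) = Rational(-7298587, 2742)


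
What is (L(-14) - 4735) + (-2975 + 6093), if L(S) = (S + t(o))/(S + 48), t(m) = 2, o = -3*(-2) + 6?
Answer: -27495/17 ≈ -1617.4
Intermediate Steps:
o = 12 (o = 6 + 6 = 12)
L(S) = (2 + S)/(48 + S) (L(S) = (S + 2)/(S + 48) = (2 + S)/(48 + S))
(L(-14) - 4735) + (-2975 + 6093) = ((2 - 14)/(48 - 14) - 4735) + (-2975 + 6093) = (-12/34 - 4735) + 3118 = ((1/34)*(-12) - 4735) + 3118 = (-6/17 - 4735) + 3118 = -80501/17 + 3118 = -27495/17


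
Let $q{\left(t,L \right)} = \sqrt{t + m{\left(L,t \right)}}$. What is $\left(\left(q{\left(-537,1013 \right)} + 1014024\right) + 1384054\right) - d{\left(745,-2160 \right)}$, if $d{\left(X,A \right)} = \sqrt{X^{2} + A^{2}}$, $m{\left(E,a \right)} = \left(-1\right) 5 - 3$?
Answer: $2398078 - 25 \sqrt{8353} + i \sqrt{545} \approx 2.3958 \cdot 10^{6} + 23.345 i$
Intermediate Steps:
$m{\left(E,a \right)} = -8$ ($m{\left(E,a \right)} = -5 - 3 = -8$)
$q{\left(t,L \right)} = \sqrt{-8 + t}$ ($q{\left(t,L \right)} = \sqrt{t - 8} = \sqrt{-8 + t}$)
$d{\left(X,A \right)} = \sqrt{A^{2} + X^{2}}$
$\left(\left(q{\left(-537,1013 \right)} + 1014024\right) + 1384054\right) - d{\left(745,-2160 \right)} = \left(\left(\sqrt{-8 - 537} + 1014024\right) + 1384054\right) - \sqrt{\left(-2160\right)^{2} + 745^{2}} = \left(\left(\sqrt{-545} + 1014024\right) + 1384054\right) - \sqrt{4665600 + 555025} = \left(\left(i \sqrt{545} + 1014024\right) + 1384054\right) - \sqrt{5220625} = \left(\left(1014024 + i \sqrt{545}\right) + 1384054\right) - 25 \sqrt{8353} = \left(2398078 + i \sqrt{545}\right) - 25 \sqrt{8353} = 2398078 - 25 \sqrt{8353} + i \sqrt{545}$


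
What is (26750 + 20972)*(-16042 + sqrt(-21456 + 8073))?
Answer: -765556324 + 143166*I*sqrt(1487) ≈ -7.6556e+8 + 5.5207e+6*I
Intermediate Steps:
(26750 + 20972)*(-16042 + sqrt(-21456 + 8073)) = 47722*(-16042 + sqrt(-13383)) = 47722*(-16042 + 3*I*sqrt(1487)) = -765556324 + 143166*I*sqrt(1487)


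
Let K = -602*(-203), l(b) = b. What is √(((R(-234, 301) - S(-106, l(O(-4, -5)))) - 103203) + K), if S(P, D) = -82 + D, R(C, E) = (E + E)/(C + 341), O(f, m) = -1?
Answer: 2*√54645007/107 ≈ 138.17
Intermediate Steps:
R(C, E) = 2*E/(341 + C) (R(C, E) = (2*E)/(341 + C) = 2*E/(341 + C))
K = 122206
√(((R(-234, 301) - S(-106, l(O(-4, -5)))) - 103203) + K) = √(((2*301/(341 - 234) - (-82 - 1)) - 103203) + 122206) = √(((2*301/107 - 1*(-83)) - 103203) + 122206) = √(((2*301*(1/107) + 83) - 103203) + 122206) = √(((602/107 + 83) - 103203) + 122206) = √((9483/107 - 103203) + 122206) = √(-11033238/107 + 122206) = √(2042804/107) = 2*√54645007/107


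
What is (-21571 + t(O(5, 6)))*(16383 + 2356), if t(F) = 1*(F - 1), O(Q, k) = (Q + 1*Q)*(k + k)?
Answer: -401989028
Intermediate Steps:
O(Q, k) = 4*Q*k (O(Q, k) = (Q + Q)*(2*k) = (2*Q)*(2*k) = 4*Q*k)
t(F) = -1 + F (t(F) = 1*(-1 + F) = -1 + F)
(-21571 + t(O(5, 6)))*(16383 + 2356) = (-21571 + (-1 + 4*5*6))*(16383 + 2356) = (-21571 + (-1 + 120))*18739 = (-21571 + 119)*18739 = -21452*18739 = -401989028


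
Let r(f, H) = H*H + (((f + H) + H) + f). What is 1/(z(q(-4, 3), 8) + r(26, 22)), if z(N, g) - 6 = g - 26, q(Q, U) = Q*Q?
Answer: 1/568 ≈ 0.0017606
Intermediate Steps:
q(Q, U) = Q²
z(N, g) = -20 + g (z(N, g) = 6 + (g - 26) = 6 + (-26 + g) = -20 + g)
r(f, H) = H² + 2*H + 2*f (r(f, H) = H² + (((H + f) + H) + f) = H² + ((f + 2*H) + f) = H² + (2*H + 2*f) = H² + 2*H + 2*f)
1/(z(q(-4, 3), 8) + r(26, 22)) = 1/((-20 + 8) + (22² + 2*22 + 2*26)) = 1/(-12 + (484 + 44 + 52)) = 1/(-12 + 580) = 1/568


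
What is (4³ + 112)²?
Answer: 30976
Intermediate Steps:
(4³ + 112)² = (64 + 112)² = 176² = 30976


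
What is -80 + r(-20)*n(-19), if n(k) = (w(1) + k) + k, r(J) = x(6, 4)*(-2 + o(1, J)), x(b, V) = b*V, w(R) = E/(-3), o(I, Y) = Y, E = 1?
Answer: 20160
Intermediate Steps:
w(R) = -⅓ (w(R) = 1/(-3) = 1*(-⅓) = -⅓)
x(b, V) = V*b
r(J) = -48 + 24*J (r(J) = (4*6)*(-2 + J) = 24*(-2 + J) = -48 + 24*J)
n(k) = -⅓ + 2*k (n(k) = (-⅓ + k) + k = -⅓ + 2*k)
-80 + r(-20)*n(-19) = -80 + (-48 + 24*(-20))*(-⅓ + 2*(-19)) = -80 + (-48 - 480)*(-⅓ - 38) = -80 - 528*(-115/3) = -80 + 20240 = 20160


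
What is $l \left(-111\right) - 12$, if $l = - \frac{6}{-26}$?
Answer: $- \frac{489}{13} \approx -37.615$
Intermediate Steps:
$l = \frac{3}{13}$ ($l = \left(-6\right) \left(- \frac{1}{26}\right) = \frac{3}{13} \approx 0.23077$)
$l \left(-111\right) - 12 = \frac{3}{13} \left(-111\right) - 12 = - \frac{333}{13} - 12 = - \frac{489}{13}$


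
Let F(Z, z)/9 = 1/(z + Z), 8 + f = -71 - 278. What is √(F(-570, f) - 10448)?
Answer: I*√110842935/103 ≈ 102.22*I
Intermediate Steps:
f = -357 (f = -8 + (-71 - 278) = -8 - 349 = -357)
F(Z, z) = 9/(Z + z) (F(Z, z) = 9/(z + Z) = 9/(Z + z))
√(F(-570, f) - 10448) = √(9/(-570 - 357) - 10448) = √(9/(-927) - 10448) = √(9*(-1/927) - 10448) = √(-1/103 - 10448) = √(-1076145/103) = I*√110842935/103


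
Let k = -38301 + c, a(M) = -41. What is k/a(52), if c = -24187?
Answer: 62488/41 ≈ 1524.1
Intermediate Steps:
k = -62488 (k = -38301 - 24187 = -62488)
k/a(52) = -62488/(-41) = -62488*(-1/41) = 62488/41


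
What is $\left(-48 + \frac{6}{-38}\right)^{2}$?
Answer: $\frac{837225}{361} \approx 2319.2$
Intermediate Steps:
$\left(-48 + \frac{6}{-38}\right)^{2} = \left(-48 + 6 \left(- \frac{1}{38}\right)\right)^{2} = \left(-48 - \frac{3}{19}\right)^{2} = \left(- \frac{915}{19}\right)^{2} = \frac{837225}{361}$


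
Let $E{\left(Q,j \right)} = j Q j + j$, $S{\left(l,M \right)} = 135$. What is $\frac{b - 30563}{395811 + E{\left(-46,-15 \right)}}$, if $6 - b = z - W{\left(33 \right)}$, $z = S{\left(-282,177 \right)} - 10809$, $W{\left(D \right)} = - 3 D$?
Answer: $- \frac{9991}{192723} \approx -0.051841$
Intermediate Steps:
$E{\left(Q,j \right)} = j + Q j^{2}$ ($E{\left(Q,j \right)} = Q j^{2} + j = j + Q j^{2}$)
$z = -10674$ ($z = 135 - 10809 = -10674$)
$b = 10581$ ($b = 6 - \left(-10674 - \left(-3\right) 33\right) = 6 - \left(-10674 - -99\right) = 6 - \left(-10674 + 99\right) = 6 - -10575 = 6 + 10575 = 10581$)
$\frac{b - 30563}{395811 + E{\left(-46,-15 \right)}} = \frac{10581 - 30563}{395811 - 15 \left(1 - -690\right)} = - \frac{19982}{395811 - 15 \left(1 + 690\right)} = - \frac{19982}{395811 - 10365} = - \frac{19982}{385446} = \left(-19982\right) \frac{1}{385446} = - \frac{9991}{192723}$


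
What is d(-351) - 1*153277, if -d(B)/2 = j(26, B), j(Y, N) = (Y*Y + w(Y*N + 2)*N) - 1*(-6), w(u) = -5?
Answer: -158151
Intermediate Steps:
j(Y, N) = 6 + Y² - 5*N (j(Y, N) = (Y*Y - 5*N) - 1*(-6) = (Y² - 5*N) + 6 = 6 + Y² - 5*N)
d(B) = -1364 + 10*B (d(B) = -2*(6 + 26² - 5*B) = -2*(6 + 676 - 5*B) = -2*(682 - 5*B) = -1364 + 10*B)
d(-351) - 1*153277 = (-1364 + 10*(-351)) - 1*153277 = (-1364 - 3510) - 153277 = -4874 - 153277 = -158151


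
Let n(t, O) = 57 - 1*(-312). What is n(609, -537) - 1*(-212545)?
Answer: 212914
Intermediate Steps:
n(t, O) = 369 (n(t, O) = 57 + 312 = 369)
n(609, -537) - 1*(-212545) = 369 - 1*(-212545) = 369 + 212545 = 212914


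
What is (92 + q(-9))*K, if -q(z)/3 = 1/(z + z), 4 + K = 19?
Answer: 2765/2 ≈ 1382.5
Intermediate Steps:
K = 15 (K = -4 + 19 = 15)
q(z) = -3/(2*z) (q(z) = -3/(z + z) = -3*1/(2*z) = -3/(2*z))
(92 + q(-9))*K = (92 - 3/2/(-9))*15 = (92 - 3/2*(-⅑))*15 = (92 + ⅙)*15 = (553/6)*15 = 2765/2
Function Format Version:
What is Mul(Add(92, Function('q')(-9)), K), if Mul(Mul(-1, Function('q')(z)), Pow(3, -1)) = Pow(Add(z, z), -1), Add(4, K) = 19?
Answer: Rational(2765, 2) ≈ 1382.5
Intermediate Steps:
K = 15 (K = Add(-4, 19) = 15)
Function('q')(z) = Mul(Rational(-3, 2), Pow(z, -1)) (Function('q')(z) = Mul(-3, Pow(Add(z, z), -1)) = Mul(-3, Pow(Mul(2, z), -1)) = Mul(-3, Mul(Rational(1, 2), Pow(z, -1))) = Mul(Rational(-3, 2), Pow(z, -1)))
Mul(Add(92, Function('q')(-9)), K) = Mul(Add(92, Mul(Rational(-3, 2), Pow(-9, -1))), 15) = Mul(Add(92, Mul(Rational(-3, 2), Rational(-1, 9))), 15) = Mul(Add(92, Rational(1, 6)), 15) = Mul(Rational(553, 6), 15) = Rational(2765, 2)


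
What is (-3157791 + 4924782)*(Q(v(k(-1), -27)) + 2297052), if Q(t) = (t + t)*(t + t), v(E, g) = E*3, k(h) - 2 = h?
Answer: 4058933822208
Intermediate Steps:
k(h) = 2 + h
v(E, g) = 3*E
Q(t) = 4*t**2 (Q(t) = (2*t)*(2*t) = 4*t**2)
(-3157791 + 4924782)*(Q(v(k(-1), -27)) + 2297052) = (-3157791 + 4924782)*(4*(3*(2 - 1))**2 + 2297052) = 1766991*(4*(3*1)**2 + 2297052) = 1766991*(4*3**2 + 2297052) = 1766991*(4*9 + 2297052) = 1766991*(36 + 2297052) = 1766991*2297088 = 4058933822208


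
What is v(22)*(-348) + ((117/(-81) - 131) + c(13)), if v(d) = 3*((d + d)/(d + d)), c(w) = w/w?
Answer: -10579/9 ≈ -1175.4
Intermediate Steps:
c(w) = 1
v(d) = 3 (v(d) = 3*((2*d)/((2*d))) = 3*((2*d)*(1/(2*d))) = 3*1 = 3)
v(22)*(-348) + ((117/(-81) - 131) + c(13)) = 3*(-348) + ((117/(-81) - 131) + 1) = -1044 + ((117*(-1/81) - 131) + 1) = -1044 + ((-13/9 - 131) + 1) = -1044 + (-1192/9 + 1) = -1044 - 1183/9 = -10579/9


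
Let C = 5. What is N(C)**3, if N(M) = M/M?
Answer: 1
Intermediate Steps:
N(M) = 1
N(C)**3 = 1**3 = 1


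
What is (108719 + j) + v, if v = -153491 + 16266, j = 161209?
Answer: 132703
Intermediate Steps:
v = -137225
(108719 + j) + v = (108719 + 161209) - 137225 = 269928 - 137225 = 132703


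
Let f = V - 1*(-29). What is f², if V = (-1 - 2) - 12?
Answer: 196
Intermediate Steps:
V = -15 (V = -3 - 12 = -15)
f = 14 (f = -15 - 1*(-29) = -15 + 29 = 14)
f² = 14² = 196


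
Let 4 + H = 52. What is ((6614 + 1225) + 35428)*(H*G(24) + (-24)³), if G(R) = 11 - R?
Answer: -625121616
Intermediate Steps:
H = 48 (H = -4 + 52 = 48)
((6614 + 1225) + 35428)*(H*G(24) + (-24)³) = ((6614 + 1225) + 35428)*(48*(11 - 1*24) + (-24)³) = (7839 + 35428)*(48*(11 - 24) - 13824) = 43267*(48*(-13) - 13824) = 43267*(-624 - 13824) = 43267*(-14448) = -625121616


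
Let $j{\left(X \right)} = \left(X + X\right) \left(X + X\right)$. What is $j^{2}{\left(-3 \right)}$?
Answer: $1296$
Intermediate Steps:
$j{\left(X \right)} = 4 X^{2}$ ($j{\left(X \right)} = 2 X 2 X = 4 X^{2}$)
$j^{2}{\left(-3 \right)} = \left(4 \left(-3\right)^{2}\right)^{2} = \left(4 \cdot 9\right)^{2} = 36^{2} = 1296$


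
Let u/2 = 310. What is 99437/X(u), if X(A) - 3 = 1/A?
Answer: 61650940/1861 ≈ 33128.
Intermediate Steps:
u = 620 (u = 2*310 = 620)
X(A) = 3 + 1/A
99437/X(u) = 99437/(3 + 1/620) = 99437/(1861/620) = 99437*(620/1861) = 61650940/1861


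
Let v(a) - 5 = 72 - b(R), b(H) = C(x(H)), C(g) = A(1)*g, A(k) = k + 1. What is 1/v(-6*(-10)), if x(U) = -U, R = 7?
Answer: 1/91 ≈ 0.010989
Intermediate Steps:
A(k) = 1 + k
C(g) = 2*g (C(g) = (1 + 1)*g = 2*g)
b(H) = -2*H (b(H) = 2*(-H) = -2*H)
v(a) = 91 (v(a) = 5 + (72 - (-2)*7) = 5 + (72 - 1*(-14)) = 5 + (72 + 14) = 5 + 86 = 91)
1/v(-6*(-10)) = 1/91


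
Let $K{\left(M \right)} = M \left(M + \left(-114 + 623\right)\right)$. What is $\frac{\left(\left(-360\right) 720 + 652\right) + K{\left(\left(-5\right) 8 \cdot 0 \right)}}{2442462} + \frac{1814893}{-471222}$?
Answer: $- \frac{759106782037}{191823638094} \approx -3.9573$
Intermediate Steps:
$K{\left(M \right)} = M \left(509 + M\right)$ ($K{\left(M \right)} = M \left(M + 509\right) = M \left(509 + M\right)$)
$\frac{\left(\left(-360\right) 720 + 652\right) + K{\left(\left(-5\right) 8 \cdot 0 \right)}}{2442462} + \frac{1814893}{-471222} = \frac{\left(\left(-360\right) 720 + 652\right) + \left(-5\right) 8 \cdot 0 \left(509 + \left(-5\right) 8 \cdot 0\right)}{2442462} + \frac{1814893}{-471222} = \left(\left(-259200 + 652\right) + \left(-40\right) 0 \left(509 - 0\right)\right) \frac{1}{2442462} + 1814893 \left(- \frac{1}{471222}\right) = \left(-258548 + 0 \left(509 + 0\right)\right) \frac{1}{2442462} - \frac{1814893}{471222} = \left(-258548 + 0 \cdot 509\right) \frac{1}{2442462} - \frac{1814893}{471222} = \left(-258548 + 0\right) \frac{1}{2442462} - \frac{1814893}{471222} = \left(-258548\right) \frac{1}{2442462} - \frac{1814893}{471222} = - \frac{129274}{1221231} - \frac{1814893}{471222} = - \frac{759106782037}{191823638094}$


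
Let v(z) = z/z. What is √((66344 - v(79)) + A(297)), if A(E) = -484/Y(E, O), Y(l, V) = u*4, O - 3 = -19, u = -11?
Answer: √66354 ≈ 257.59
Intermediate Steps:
O = -16 (O = 3 - 19 = -16)
Y(l, V) = -44 (Y(l, V) = -11*4 = -44)
v(z) = 1
A(E) = 11 (A(E) = -484/(-44) = -484*(-1/44) = 11)
√((66344 - v(79)) + A(297)) = √((66344 - 1*1) + 11) = √((66344 - 1) + 11) = √(66343 + 11) = √66354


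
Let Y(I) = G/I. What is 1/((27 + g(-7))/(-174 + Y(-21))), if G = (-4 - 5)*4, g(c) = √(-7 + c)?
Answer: -32562/5201 + 1206*I*√14/5201 ≈ -6.2607 + 0.86761*I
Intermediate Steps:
G = -36 (G = -9*4 = -36)
Y(I) = -36/I
1/((27 + g(-7))/(-174 + Y(-21))) = 1/((27 + √(-7 - 7))/(-174 - 36/(-21))) = 1/((27 + √(-14))/(-174 - 36*(-1/21))) = 1/((27 + I*√14)/(-174 + 12/7)) = 1/((27 + I*√14)/(-1206/7)) = 1/((27 + I*√14)*(-7/1206)) = 1/(-21/134 - 7*I*√14/1206)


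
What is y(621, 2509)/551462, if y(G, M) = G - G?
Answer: 0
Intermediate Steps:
y(G, M) = 0
y(621, 2509)/551462 = 0/551462 = 0*(1/551462) = 0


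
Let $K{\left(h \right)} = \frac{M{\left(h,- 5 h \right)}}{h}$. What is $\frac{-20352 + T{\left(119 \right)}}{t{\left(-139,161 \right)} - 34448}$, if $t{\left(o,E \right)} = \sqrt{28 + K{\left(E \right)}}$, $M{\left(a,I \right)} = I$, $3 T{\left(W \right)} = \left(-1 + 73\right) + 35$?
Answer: $\frac{2099571152}{3559994043} + \frac{60949 \sqrt{23}}{3559994043} \approx 0.58985$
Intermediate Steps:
$T{\left(W \right)} = \frac{107}{3}$ ($T{\left(W \right)} = \frac{\left(-1 + 73\right) + 35}{3} = \frac{72 + 35}{3} = \frac{1}{3} \cdot 107 = \frac{107}{3}$)
$K{\left(h \right)} = -5$ ($K{\left(h \right)} = \frac{\left(-5\right) h}{h} = -5$)
$t{\left(o,E \right)} = \sqrt{23}$ ($t{\left(o,E \right)} = \sqrt{28 - 5} = \sqrt{23}$)
$\frac{-20352 + T{\left(119 \right)}}{t{\left(-139,161 \right)} - 34448} = \frac{-20352 + \frac{107}{3}}{\sqrt{23} - 34448} = - \frac{60949}{3 \left(-34448 + \sqrt{23}\right)}$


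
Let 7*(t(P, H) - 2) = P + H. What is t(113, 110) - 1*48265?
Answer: -337618/7 ≈ -48231.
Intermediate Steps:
t(P, H) = 2 + H/7 + P/7 (t(P, H) = 2 + (P + H)/7 = 2 + (H + P)/7 = 2 + (H/7 + P/7) = 2 + H/7 + P/7)
t(113, 110) - 1*48265 = (2 + (1/7)*110 + (1/7)*113) - 1*48265 = (2 + 110/7 + 113/7) - 48265 = 237/7 - 48265 = -337618/7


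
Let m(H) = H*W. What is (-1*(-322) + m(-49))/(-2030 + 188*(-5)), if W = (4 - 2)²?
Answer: -7/165 ≈ -0.042424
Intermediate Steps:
W = 4 (W = 2² = 4)
m(H) = 4*H (m(H) = H*4 = 4*H)
(-1*(-322) + m(-49))/(-2030 + 188*(-5)) = (-1*(-322) + 4*(-49))/(-2030 + 188*(-5)) = (322 - 196)/(-2030 - 940) = 126/(-2970) = 126*(-1/2970) = -7/165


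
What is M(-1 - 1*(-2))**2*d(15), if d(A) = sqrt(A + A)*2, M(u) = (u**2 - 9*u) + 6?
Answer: 8*sqrt(30) ≈ 43.818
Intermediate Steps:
M(u) = 6 + u**2 - 9*u
d(A) = 2*sqrt(2)*sqrt(A) (d(A) = sqrt(2*A)*2 = (sqrt(2)*sqrt(A))*2 = 2*sqrt(2)*sqrt(A))
M(-1 - 1*(-2))**2*d(15) = (6 + (-1 - 1*(-2))**2 - 9*(-1 - 1*(-2)))**2*(2*sqrt(2)*sqrt(15)) = (6 + (-1 + 2)**2 - 9*(-1 + 2))**2*(2*sqrt(30)) = (6 + 1**2 - 9*1)**2*(2*sqrt(30)) = (6 + 1 - 9)**2*(2*sqrt(30)) = (-2)**2*(2*sqrt(30)) = 4*(2*sqrt(30)) = 8*sqrt(30)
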